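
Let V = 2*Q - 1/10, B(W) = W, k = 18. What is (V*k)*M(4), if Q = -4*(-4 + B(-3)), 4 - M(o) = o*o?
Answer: -60372/5 ≈ -12074.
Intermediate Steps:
M(o) = 4 - o² (M(o) = 4 - o*o = 4 - o²)
Q = 28 (Q = -4*(-4 - 3) = -4*(-7) = 28)
V = 559/10 (V = 2*28 - 1/10 = 56 - 1*⅒ = 56 - ⅒ = 559/10 ≈ 55.900)
(V*k)*M(4) = ((559/10)*18)*(4 - 1*4²) = 5031*(4 - 1*16)/5 = 5031*(4 - 16)/5 = (5031/5)*(-12) = -60372/5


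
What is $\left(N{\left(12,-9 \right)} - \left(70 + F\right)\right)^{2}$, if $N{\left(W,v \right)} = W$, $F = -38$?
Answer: $400$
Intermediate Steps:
$\left(N{\left(12,-9 \right)} - \left(70 + F\right)\right)^{2} = \left(12 - 32\right)^{2} = \left(-20\right)^{2} = 400$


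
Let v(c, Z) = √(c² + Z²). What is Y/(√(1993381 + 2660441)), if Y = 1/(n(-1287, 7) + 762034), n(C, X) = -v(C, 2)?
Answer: √7708465107606/2702447260723462626 + 381017*√4653822/1351223630361731313 ≈ 6.0933e-10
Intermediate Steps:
v(c, Z) = √(Z² + c²)
n(C, X) = -√(4 + C²) (n(C, X) = -√(2² + C²) = -√(4 + C²))
Y = 1/(762034 - √1656373) (Y = 1/(-√(4 + (-1287)²) + 762034) = 1/(-√(4 + 1656369) + 762034) = 1/(-√1656373 + 762034) = 1/(762034 - √1656373) ≈ 1.3145e-6)
Y/(√(1993381 + 2660441)) = (762034/580694160783 + √1656373/580694160783)/(√(1993381 + 2660441)) = (762034/580694160783 + √1656373/580694160783)/(√4653822) = (762034/580694160783 + √1656373/580694160783)*(√4653822/4653822) = √4653822*(762034/580694160783 + √1656373/580694160783)/4653822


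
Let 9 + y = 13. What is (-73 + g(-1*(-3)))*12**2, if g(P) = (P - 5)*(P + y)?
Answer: -12528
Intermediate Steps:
y = 4 (y = -9 + 13 = 4)
g(P) = (-5 + P)*(4 + P) (g(P) = (P - 5)*(P + 4) = (-5 + P)*(4 + P))
(-73 + g(-1*(-3)))*12**2 = (-73 + (-20 + (-1*(-3))**2 - (-1)*(-3)))*12**2 = (-73 + (-20 + 3**2 - 1*3))*144 = (-73 + (-20 + 9 - 3))*144 = (-73 - 14)*144 = -87*144 = -12528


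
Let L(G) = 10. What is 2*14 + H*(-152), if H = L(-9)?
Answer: -1492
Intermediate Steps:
H = 10
2*14 + H*(-152) = 2*14 + 10*(-152) = 28 - 1520 = -1492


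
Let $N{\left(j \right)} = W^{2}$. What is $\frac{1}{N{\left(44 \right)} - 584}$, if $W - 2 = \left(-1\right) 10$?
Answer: $- \frac{1}{520} \approx -0.0019231$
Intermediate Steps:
$W = -8$ ($W = 2 - 10 = -8$)
$N{\left(j \right)} = 64$ ($N{\left(j \right)} = \left(-8\right)^{2} = 64$)
$\frac{1}{N{\left(44 \right)} - 584} = \frac{1}{64 - 584} = \frac{1}{-520} = - \frac{1}{520}$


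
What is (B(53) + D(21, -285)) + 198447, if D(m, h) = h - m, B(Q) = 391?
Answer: 198532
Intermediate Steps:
(B(53) + D(21, -285)) + 198447 = (391 + (-285 - 1*21)) + 198447 = (391 + (-285 - 21)) + 198447 = (391 - 306) + 198447 = 85 + 198447 = 198532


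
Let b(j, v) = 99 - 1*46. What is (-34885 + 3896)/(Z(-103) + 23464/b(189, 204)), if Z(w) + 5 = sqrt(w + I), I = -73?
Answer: -3463857453/48971635 + 348192404*I*sqrt(11)/538687985 ≈ -70.732 + 2.1438*I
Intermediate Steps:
b(j, v) = 53 (b(j, v) = 99 - 46 = 53)
Z(w) = -5 + sqrt(-73 + w) (Z(w) = -5 + sqrt(w - 73) = -5 + sqrt(-73 + w))
(-34885 + 3896)/(Z(-103) + 23464/b(189, 204)) = (-34885 + 3896)/((-5 + sqrt(-73 - 103)) + 23464/53) = -30989/((-5 + sqrt(-176)) + 23464*(1/53)) = -30989/((-5 + 4*I*sqrt(11)) + 23464/53) = -30989/(23199/53 + 4*I*sqrt(11))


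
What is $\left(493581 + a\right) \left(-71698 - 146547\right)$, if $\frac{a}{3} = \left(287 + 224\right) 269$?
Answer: $-197720803710$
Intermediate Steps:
$a = 412377$ ($a = 3 \left(287 + 224\right) 269 = 3 \cdot 511 \cdot 269 = 3 \cdot 137459 = 412377$)
$\left(493581 + a\right) \left(-71698 - 146547\right) = \left(493581 + 412377\right) \left(-71698 - 146547\right) = 905958 \left(-218245\right) = -197720803710$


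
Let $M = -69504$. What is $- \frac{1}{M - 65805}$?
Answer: $\frac{1}{135309} \approx 7.3905 \cdot 10^{-6}$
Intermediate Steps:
$- \frac{1}{M - 65805} = - \frac{1}{-69504 - 65805} = - \frac{1}{-135309} = \left(-1\right) \left(- \frac{1}{135309}\right) = \frac{1}{135309}$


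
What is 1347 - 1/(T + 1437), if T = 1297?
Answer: 3682697/2734 ≈ 1347.0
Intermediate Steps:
1347 - 1/(T + 1437) = 1347 - 1/(1297 + 1437) = 1347 - 1/2734 = 3682697/2734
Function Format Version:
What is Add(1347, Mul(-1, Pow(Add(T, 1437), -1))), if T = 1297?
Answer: Rational(3682697, 2734) ≈ 1347.0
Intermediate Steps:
Add(1347, Mul(-1, Pow(Add(T, 1437), -1))) = Add(1347, Mul(-1, Pow(Add(1297, 1437), -1))) = Add(1347, Mul(-1, Pow(2734, -1))) = Add(1347, Mul(-1, Rational(1, 2734))) = Add(1347, Rational(-1, 2734)) = Rational(3682697, 2734)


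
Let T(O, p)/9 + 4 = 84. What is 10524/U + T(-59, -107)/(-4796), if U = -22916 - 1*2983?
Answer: -5760032/10350967 ≈ -0.55647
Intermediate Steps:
T(O, p) = 720 (T(O, p) = -36 + 9*84 = -36 + 756 = 720)
U = -25899 (U = -22916 - 2983 = -25899)
10524/U + T(-59, -107)/(-4796) = 10524/(-25899) + 720/(-4796) = 10524*(-1/25899) + 720*(-1/4796) = -3508/8633 - 180/1199 = -5760032/10350967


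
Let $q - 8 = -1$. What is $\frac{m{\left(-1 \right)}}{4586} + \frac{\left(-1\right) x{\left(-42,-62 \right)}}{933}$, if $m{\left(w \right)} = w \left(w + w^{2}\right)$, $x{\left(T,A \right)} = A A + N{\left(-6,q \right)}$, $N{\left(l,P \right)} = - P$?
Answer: $- \frac{1279}{311} \approx -4.1125$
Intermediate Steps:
$q = 7$ ($q = 8 - 1 = 7$)
$x{\left(T,A \right)} = -7 + A^{2}$ ($x{\left(T,A \right)} = A A - 7 = A^{2} - 7 = -7 + A^{2}$)
$\frac{m{\left(-1 \right)}}{4586} + \frac{\left(-1\right) x{\left(-42,-62 \right)}}{933} = \frac{\left(-1\right)^{2} \left(1 - 1\right)}{4586} + \frac{\left(-1\right) \left(-7 + \left(-62\right)^{2}\right)}{933} = 1 \cdot 0 \cdot \frac{1}{4586} + - (-7 + 3844) \frac{1}{933} = 0 \cdot \frac{1}{4586} + \left(-1\right) 3837 \cdot \frac{1}{933} = 0 - \frac{1279}{311} = - \frac{1279}{311}$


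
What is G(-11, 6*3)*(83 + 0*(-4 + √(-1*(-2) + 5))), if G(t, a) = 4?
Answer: 332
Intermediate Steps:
G(-11, 6*3)*(83 + 0*(-4 + √(-1*(-2) + 5))) = 4*(83 + 0*(-4 + √(-1*(-2) + 5))) = 4*(83 + 0*(-4 + √(2 + 5))) = 4*(83 + 0*(-4 + √7)) = 4*(83 + 0) = 4*83 = 332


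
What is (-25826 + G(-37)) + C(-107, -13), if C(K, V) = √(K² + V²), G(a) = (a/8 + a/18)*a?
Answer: -1841675/72 + √11618 ≈ -25471.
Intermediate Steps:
G(a) = 13*a²/72 (G(a) = (a*(⅛) + a*(1/18))*a = (a/8 + a/18)*a = (13*a/72)*a = 13*a²/72)
(-25826 + G(-37)) + C(-107, -13) = (-25826 + (13/72)*(-37)²) + √((-107)² + (-13)²) = (-25826 + (13/72)*1369) + √(11449 + 169) = (-25826 + 17797/72) + √11618 = -1841675/72 + √11618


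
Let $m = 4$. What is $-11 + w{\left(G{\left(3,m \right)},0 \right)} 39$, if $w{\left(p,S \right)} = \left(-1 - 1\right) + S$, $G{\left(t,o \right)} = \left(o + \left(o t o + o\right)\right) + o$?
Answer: $-89$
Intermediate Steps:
$G{\left(t,o \right)} = 3 o + t o^{2}$ ($G{\left(t,o \right)} = \left(o + \left(t o^{2} + o\right)\right) + o = \left(o + \left(o + t o^{2}\right)\right) + o = \left(2 o + t o^{2}\right) + o = 3 o + t o^{2}$)
$w{\left(p,S \right)} = -2 + S$
$-11 + w{\left(G{\left(3,m \right)},0 \right)} 39 = -11 + \left(-2 + 0\right) 39 = -11 - 78 = -89$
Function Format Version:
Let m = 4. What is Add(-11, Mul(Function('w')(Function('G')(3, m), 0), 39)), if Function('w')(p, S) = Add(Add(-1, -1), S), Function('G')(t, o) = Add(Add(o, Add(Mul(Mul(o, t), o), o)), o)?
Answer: -89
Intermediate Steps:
Function('G')(t, o) = Add(Mul(3, o), Mul(t, Pow(o, 2))) (Function('G')(t, o) = Add(Add(o, Add(Mul(t, Pow(o, 2)), o)), o) = Add(Add(o, Add(o, Mul(t, Pow(o, 2)))), o) = Add(Add(Mul(2, o), Mul(t, Pow(o, 2))), o) = Add(Mul(3, o), Mul(t, Pow(o, 2))))
Function('w')(p, S) = Add(-2, S)
Add(-11, Mul(Function('w')(Function('G')(3, m), 0), 39)) = Add(-11, Mul(Add(-2, 0), 39)) = Add(-11, Mul(-2, 39)) = Add(-11, -78) = -89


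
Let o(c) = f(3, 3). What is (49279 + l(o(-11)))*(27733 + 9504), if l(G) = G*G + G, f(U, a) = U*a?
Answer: 1838353453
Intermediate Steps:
o(c) = 9 (o(c) = 3*3 = 9)
l(G) = G + G**2 (l(G) = G**2 + G = G + G**2)
(49279 + l(o(-11)))*(27733 + 9504) = (49279 + 9*(1 + 9))*(27733 + 9504) = (49279 + 9*10)*37237 = (49279 + 90)*37237 = 49369*37237 = 1838353453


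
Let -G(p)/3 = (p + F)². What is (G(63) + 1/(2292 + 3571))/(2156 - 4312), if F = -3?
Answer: 63320399/12640628 ≈ 5.0093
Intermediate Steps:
G(p) = -3*(-3 + p)² (G(p) = -3*(p - 3)² = -3*(-3 + p)²)
(G(63) + 1/(2292 + 3571))/(2156 - 4312) = (-3*(-3 + 63)² + 1/(2292 + 3571))/(2156 - 4312) = (-3*60² + 1/5863)/(-2156) = (-3*3600 + 1/5863)*(-1/2156) = (-10800 + 1/5863)*(-1/2156) = -63320399/5863*(-1/2156) = 63320399/12640628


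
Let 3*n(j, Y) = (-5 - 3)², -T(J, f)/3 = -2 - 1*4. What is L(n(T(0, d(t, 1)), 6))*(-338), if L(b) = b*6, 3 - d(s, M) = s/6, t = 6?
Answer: -43264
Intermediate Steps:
d(s, M) = 3 - s/6
T(J, f) = 18 (T(J, f) = -3*(-2 - 1*4) = -3*(-2 - 4) = -3*(-6) = 18)
n(j, Y) = 64/3 (n(j, Y) = (-5 - 3)²/3 = (⅓)*(-8)² = (⅓)*64 = 64/3)
L(b) = 6*b
L(n(T(0, d(t, 1)), 6))*(-338) = (6*(64/3))*(-338) = 128*(-338) = -43264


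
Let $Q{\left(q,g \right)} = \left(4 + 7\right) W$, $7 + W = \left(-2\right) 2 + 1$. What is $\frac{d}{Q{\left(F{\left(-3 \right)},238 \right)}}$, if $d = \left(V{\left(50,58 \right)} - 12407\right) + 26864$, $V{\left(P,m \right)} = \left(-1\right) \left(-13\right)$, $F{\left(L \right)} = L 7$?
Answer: $- \frac{1447}{11} \approx -131.55$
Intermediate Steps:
$F{\left(L \right)} = 7 L$
$W = -10$ ($W = -7 + \left(\left(-2\right) 2 + 1\right) = -7 + \left(-4 + 1\right) = -7 - 3 = -10$)
$Q{\left(q,g \right)} = -110$ ($Q{\left(q,g \right)} = \left(4 + 7\right) \left(-10\right) = 11 \left(-10\right) = -110$)
$V{\left(P,m \right)} = 13$
$d = 14470$ ($d = \left(13 - 12407\right) + 26864 = -12394 + 26864 = 14470$)
$\frac{d}{Q{\left(F{\left(-3 \right)},238 \right)}} = \frac{14470}{-110} = 14470 \left(- \frac{1}{110}\right) = - \frac{1447}{11}$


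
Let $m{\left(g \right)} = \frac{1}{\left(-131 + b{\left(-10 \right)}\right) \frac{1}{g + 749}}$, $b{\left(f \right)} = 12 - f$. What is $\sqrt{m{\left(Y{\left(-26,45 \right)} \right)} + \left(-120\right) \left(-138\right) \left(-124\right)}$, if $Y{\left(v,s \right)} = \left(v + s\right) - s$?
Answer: $\frac{i \sqrt{24396999447}}{109} \approx 1433.0 i$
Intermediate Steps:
$Y{\left(v,s \right)} = v$ ($Y{\left(v,s \right)} = \left(s + v\right) - s = v$)
$m{\left(g \right)} = - \frac{749}{109} - \frac{g}{109}$ ($m{\left(g \right)} = \frac{1}{\left(-131 + \left(12 - -10\right)\right) \frac{1}{g + 749}} = \frac{1}{\left(-131 + \left(12 + 10\right)\right) \frac{1}{749 + g}} = \frac{1}{\left(-131 + 22\right) \frac{1}{749 + g}} = \frac{1}{\left(-109\right) \frac{1}{749 + g}} = - \frac{749}{109} - \frac{g}{109}$)
$\sqrt{m{\left(Y{\left(-26,45 \right)} \right)} + \left(-120\right) \left(-138\right) \left(-124\right)} = \sqrt{\left(- \frac{749}{109} - - \frac{26}{109}\right) + \left(-120\right) \left(-138\right) \left(-124\right)} = \sqrt{\left(- \frac{749}{109} + \frac{26}{109}\right) + 16560 \left(-124\right)} = \sqrt{- \frac{723}{109} - 2053440} = \sqrt{- \frac{223825683}{109}} = \frac{i \sqrt{24396999447}}{109}$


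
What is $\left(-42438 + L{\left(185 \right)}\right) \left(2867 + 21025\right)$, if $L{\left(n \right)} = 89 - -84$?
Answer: $-1009795380$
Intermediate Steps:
$L{\left(n \right)} = 173$ ($L{\left(n \right)} = 89 + 84 = 173$)
$\left(-42438 + L{\left(185 \right)}\right) \left(2867 + 21025\right) = \left(-42438 + 173\right) \left(2867 + 21025\right) = \left(-42265\right) 23892 = -1009795380$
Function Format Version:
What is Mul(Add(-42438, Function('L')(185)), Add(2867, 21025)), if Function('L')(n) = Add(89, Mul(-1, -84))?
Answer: -1009795380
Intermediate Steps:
Function('L')(n) = 173 (Function('L')(n) = Add(89, 84) = 173)
Mul(Add(-42438, Function('L')(185)), Add(2867, 21025)) = Mul(Add(-42438, 173), Add(2867, 21025)) = Mul(-42265, 23892) = -1009795380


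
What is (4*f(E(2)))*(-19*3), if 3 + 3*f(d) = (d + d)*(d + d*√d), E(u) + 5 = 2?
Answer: -1140 - 1368*I*√3 ≈ -1140.0 - 2369.4*I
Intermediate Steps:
E(u) = -3 (E(u) = -5 + 2 = -3)
f(d) = -1 + 2*d*(d + d^(3/2))/3 (f(d) = -1 + ((d + d)*(d + d*√d))/3 = -1 + ((2*d)*(d + d^(3/2)))/3 = -1 + (2*d*(d + d^(3/2)))/3 = -1 + 2*d*(d + d^(3/2))/3)
(4*f(E(2)))*(-19*3) = (4*(-1 + (⅔)*(-3)² + 2*(-3)^(5/2)/3))*(-19*3) = (4*(-1 + (⅔)*9 + 2*(9*I*√3)/3))*(-57) = (4*(-1 + 6 + 6*I*√3))*(-57) = (4*(5 + 6*I*√3))*(-57) = (20 + 24*I*√3)*(-57) = -1140 - 1368*I*√3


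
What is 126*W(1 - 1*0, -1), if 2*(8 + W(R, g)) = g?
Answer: -1071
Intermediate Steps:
W(R, g) = -8 + g/2
126*W(1 - 1*0, -1) = 126*(-8 + (1/2)*(-1)) = 126*(-8 - 1/2) = 126*(-17/2) = -1071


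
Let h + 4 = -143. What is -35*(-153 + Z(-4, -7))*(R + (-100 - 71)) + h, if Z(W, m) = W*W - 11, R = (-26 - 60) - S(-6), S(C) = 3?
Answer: -1346947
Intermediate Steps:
h = -147 (h = -4 - 143 = -147)
R = -89 (R = (-26 - 60) - 1*3 = -86 - 3 = -89)
Z(W, m) = -11 + W² (Z(W, m) = W² - 11 = -11 + W²)
-35*(-153 + Z(-4, -7))*(R + (-100 - 71)) + h = -35*(-153 + (-11 + (-4)²))*(-89 + (-100 - 71)) - 147 = -35*(-153 + (-11 + 16))*(-89 - 171) - 147 = -35*(-153 + 5)*(-260) - 147 = -(-5180)*(-260) - 147 = -35*38480 - 147 = -1346800 - 147 = -1346947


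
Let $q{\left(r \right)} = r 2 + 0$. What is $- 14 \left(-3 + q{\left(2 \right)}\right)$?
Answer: $-14$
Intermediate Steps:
$q{\left(r \right)} = 2 r$ ($q{\left(r \right)} = 2 r + 0 = 2 r$)
$- 14 \left(-3 + q{\left(2 \right)}\right) = - 14 \left(-3 + 2 \cdot 2\right) = - 14 \left(-3 + 4\right) = \left(-14\right) 1 = -14$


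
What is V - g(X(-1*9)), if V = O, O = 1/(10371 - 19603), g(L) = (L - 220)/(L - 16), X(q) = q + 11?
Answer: -1006295/64624 ≈ -15.572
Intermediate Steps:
X(q) = 11 + q
g(L) = (-220 + L)/(-16 + L)
O = -1/9232 (O = 1/(-9232) = -1/9232 ≈ -0.00010832)
V = -1/9232 ≈ -0.00010832
V - g(X(-1*9)) = -1/9232 - (-220 + (11 - 1*9))/(-16 + (11 - 1*9)) = -1/9232 - (-220 + (11 - 9))/(-16 + (11 - 9)) = -1/9232 - (-220 + 2)/(-16 + 2) = -1/9232 - (-218)/(-14) = -1/9232 - (-1)*(-218)/14 = -1/9232 - 1*109/7 = -1/9232 - 109/7 = -1006295/64624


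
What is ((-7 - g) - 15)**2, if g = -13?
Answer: 81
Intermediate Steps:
((-7 - g) - 15)**2 = ((-7 - 1*(-13)) - 15)**2 = ((-7 + 13) - 15)**2 = (6 - 15)**2 = (-9)**2 = 81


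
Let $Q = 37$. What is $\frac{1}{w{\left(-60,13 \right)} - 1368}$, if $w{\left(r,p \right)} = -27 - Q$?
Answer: $- \frac{1}{1432} \approx -0.00069832$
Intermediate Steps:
$w{\left(r,p \right)} = -64$ ($w{\left(r,p \right)} = -27 - 37 = -64$)
$\frac{1}{w{\left(-60,13 \right)} - 1368} = \frac{1}{-64 - 1368} = \frac{1}{-1432} = - \frac{1}{1432}$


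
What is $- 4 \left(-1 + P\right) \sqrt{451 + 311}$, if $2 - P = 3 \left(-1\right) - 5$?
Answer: $- 36 \sqrt{762} \approx -993.76$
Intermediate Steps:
$P = 10$ ($P = 2 - \left(3 \left(-1\right) - 5\right) = 2 - \left(-3 - 5\right) = 2 - -8 = 2 + 8 = 10$)
$- 4 \left(-1 + P\right) \sqrt{451 + 311} = - 4 \left(-1 + 10\right) \sqrt{451 + 311} = \left(-4\right) 9 \sqrt{762} = - 36 \sqrt{762}$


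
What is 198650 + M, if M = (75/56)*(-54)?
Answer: 5560175/28 ≈ 1.9858e+5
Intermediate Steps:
M = -2025/28 (M = ((1/56)*75)*(-54) = (75/56)*(-54) = -2025/28 ≈ -72.321)
198650 + M = 198650 - 2025/28 = 5560175/28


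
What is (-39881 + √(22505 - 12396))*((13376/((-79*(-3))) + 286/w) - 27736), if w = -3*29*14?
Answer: 53109633982865/48111 - 1331702665*√10109/48111 ≈ 1.1011e+9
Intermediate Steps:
w = -1218 (w = -87*14 = -1218)
(-39881 + √(22505 - 12396))*((13376/((-79*(-3))) + 286/w) - 27736) = (-39881 + √(22505 - 12396))*((13376/((-79*(-3))) + 286/(-1218)) - 27736) = (-39881 + √10109)*((13376/237 + 286*(-1/1218)) - 27736) = (-39881 + √10109)*((13376*(1/237) - 143/609) - 27736) = (-39881 + √10109)*((13376/237 - 143/609) - 27736) = (-39881 + √10109)*(2704031/48111 - 27736) = (-39881 + √10109)*(-1331702665/48111) = 53109633982865/48111 - 1331702665*√10109/48111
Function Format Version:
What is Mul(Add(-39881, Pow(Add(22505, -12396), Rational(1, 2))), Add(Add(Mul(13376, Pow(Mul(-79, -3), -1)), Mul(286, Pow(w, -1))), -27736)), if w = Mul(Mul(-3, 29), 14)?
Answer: Add(Rational(53109633982865, 48111), Mul(Rational(-1331702665, 48111), Pow(10109, Rational(1, 2)))) ≈ 1.1011e+9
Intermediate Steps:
w = -1218 (w = Mul(-87, 14) = -1218)
Mul(Add(-39881, Pow(Add(22505, -12396), Rational(1, 2))), Add(Add(Mul(13376, Pow(Mul(-79, -3), -1)), Mul(286, Pow(w, -1))), -27736)) = Mul(Add(-39881, Pow(Add(22505, -12396), Rational(1, 2))), Add(Add(Mul(13376, Pow(Mul(-79, -3), -1)), Mul(286, Pow(-1218, -1))), -27736)) = Mul(Add(-39881, Pow(10109, Rational(1, 2))), Add(Add(Mul(13376, Pow(237, -1)), Mul(286, Rational(-1, 1218))), -27736)) = Mul(Add(-39881, Pow(10109, Rational(1, 2))), Add(Add(Mul(13376, Rational(1, 237)), Rational(-143, 609)), -27736)) = Mul(Add(-39881, Pow(10109, Rational(1, 2))), Add(Add(Rational(13376, 237), Rational(-143, 609)), -27736)) = Mul(Add(-39881, Pow(10109, Rational(1, 2))), Add(Rational(2704031, 48111), -27736)) = Mul(Add(-39881, Pow(10109, Rational(1, 2))), Rational(-1331702665, 48111)) = Add(Rational(53109633982865, 48111), Mul(Rational(-1331702665, 48111), Pow(10109, Rational(1, 2))))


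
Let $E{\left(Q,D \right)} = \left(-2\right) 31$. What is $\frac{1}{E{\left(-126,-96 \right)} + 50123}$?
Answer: $\frac{1}{50061} \approx 1.9976 \cdot 10^{-5}$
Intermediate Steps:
$E{\left(Q,D \right)} = -62$
$\frac{1}{E{\left(-126,-96 \right)} + 50123} = \frac{1}{-62 + 50123} = \frac{1}{50061}$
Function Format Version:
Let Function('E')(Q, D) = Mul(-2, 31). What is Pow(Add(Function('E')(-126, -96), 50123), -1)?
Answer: Rational(1, 50061) ≈ 1.9976e-5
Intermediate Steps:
Function('E')(Q, D) = -62
Pow(Add(Function('E')(-126, -96), 50123), -1) = Pow(Add(-62, 50123), -1) = Pow(50061, -1) = Rational(1, 50061)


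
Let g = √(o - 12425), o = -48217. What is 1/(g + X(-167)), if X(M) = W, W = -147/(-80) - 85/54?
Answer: 1229040/282931638961 - 13996800*I*√6738/282931638961 ≈ 4.344e-6 - 0.0040608*I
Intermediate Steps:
g = 3*I*√6738 (g = √(-48217 - 12425) = √(-60642) = 3*I*√6738 ≈ 246.26*I)
W = 569/2160 (W = -147*(-1/80) - 85*1/54 = 147/80 - 85/54 = 569/2160 ≈ 0.26343)
X(M) = 569/2160
1/(g + X(-167)) = 1/(3*I*√6738 + 569/2160) = 1/(569/2160 + 3*I*√6738)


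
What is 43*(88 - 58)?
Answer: 1290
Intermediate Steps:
43*(88 - 58) = 43*30 = 1290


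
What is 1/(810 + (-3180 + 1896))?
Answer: -1/474 ≈ -0.0021097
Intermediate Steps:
1/(810 + (-3180 + 1896)) = 1/(810 - 1284) = 1/(-474) = -1/474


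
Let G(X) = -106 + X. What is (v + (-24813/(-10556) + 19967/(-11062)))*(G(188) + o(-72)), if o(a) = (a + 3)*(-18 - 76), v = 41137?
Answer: 3943797156079178/14596309 ≈ 2.7019e+8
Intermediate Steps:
o(a) = -282 - 94*a (o(a) = (3 + a)*(-94) = -282 - 94*a)
(v + (-24813/(-10556) + 19967/(-11062)))*(G(188) + o(-72)) = (41137 + (-24813/(-10556) + 19967/(-11062)))*((-106 + 188) + (-282 - 94*(-72))) = (41137 + (-24813*(-1/10556) + 19967*(-1/11062)))*(82 + (-282 + 6768)) = (41137 + (24813/10556 - 19967/11062))*(82 + 6486) = (41137 + 31854877/58385236)*6568 = (2401825308209/58385236)*6568 = 3943797156079178/14596309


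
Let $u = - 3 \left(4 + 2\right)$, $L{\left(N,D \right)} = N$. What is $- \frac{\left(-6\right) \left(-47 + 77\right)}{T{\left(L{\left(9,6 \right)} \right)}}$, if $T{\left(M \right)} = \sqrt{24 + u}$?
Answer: $30 \sqrt{6} \approx 73.485$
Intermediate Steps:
$u = -18$ ($u = \left(-3\right) 6 = -18$)
$T{\left(M \right)} = \sqrt{6}$ ($T{\left(M \right)} = \sqrt{24 - 18} = \sqrt{6}$)
$- \frac{\left(-6\right) \left(-47 + 77\right)}{T{\left(L{\left(9,6 \right)} \right)}} = - \frac{\left(-6\right) \left(-47 + 77\right)}{\sqrt{6}} = - \left(-6\right) 30 \frac{\sqrt{6}}{6} = - \left(-180\right) \frac{\sqrt{6}}{6} = - \left(-30\right) \sqrt{6} = 30 \sqrt{6}$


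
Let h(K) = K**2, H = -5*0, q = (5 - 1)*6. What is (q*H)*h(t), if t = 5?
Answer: 0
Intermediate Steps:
q = 24 (q = 4*6 = 24)
H = 0
(q*H)*h(t) = (24*0)*5**2 = 0*25 = 0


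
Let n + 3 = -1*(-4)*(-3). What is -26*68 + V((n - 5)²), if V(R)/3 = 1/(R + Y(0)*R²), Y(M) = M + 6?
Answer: -1697987197/960400 ≈ -1768.0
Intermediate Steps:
n = -15 (n = -3 - 1*(-4)*(-3) = -3 + 4*(-3) = -3 - 12 = -15)
Y(M) = 6 + M
V(R) = 3/(R + 6*R²) (V(R) = 3/(R + (6 + 0)*R²) = 3/(R + 6*R²))
-26*68 + V((n - 5)²) = -26*68 + 3/(((-15 - 5)²)*(1 + 6*(-15 - 5)²)) = -1768 + 3/(((-20)²)*(1 + 6*(-20)²)) = -1768 + 3/(400*(1 + 6*400)) = -1768 + 3*(1/400)/(1 + 2400) = -1768 + 3*(1/400)/2401 = -1768 + 3*(1/400)*(1/2401) = -1768 + 3/960400 = -1697987197/960400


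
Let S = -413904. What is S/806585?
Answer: -413904/806585 ≈ -0.51316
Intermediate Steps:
S/806585 = -413904/806585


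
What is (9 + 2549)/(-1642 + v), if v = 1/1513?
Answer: -3870254/2484345 ≈ -1.5579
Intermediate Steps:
v = 1/1513 ≈ 0.00066094
(9 + 2549)/(-1642 + v) = (9 + 2549)/(-1642 + 1/1513) = 2558/(-2484345/1513) = 2558*(-1513/2484345) = -3870254/2484345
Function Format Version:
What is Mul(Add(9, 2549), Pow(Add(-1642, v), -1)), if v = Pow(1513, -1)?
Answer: Rational(-3870254, 2484345) ≈ -1.5579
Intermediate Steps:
v = Rational(1, 1513) ≈ 0.00066094
Mul(Add(9, 2549), Pow(Add(-1642, v), -1)) = Mul(Add(9, 2549), Pow(Add(-1642, Rational(1, 1513)), -1)) = Mul(2558, Pow(Rational(-2484345, 1513), -1)) = Mul(2558, Rational(-1513, 2484345)) = Rational(-3870254, 2484345)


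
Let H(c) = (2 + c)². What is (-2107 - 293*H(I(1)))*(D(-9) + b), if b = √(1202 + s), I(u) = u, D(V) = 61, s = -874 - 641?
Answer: -289384 - 4744*I*√313 ≈ -2.8938e+5 - 83930.0*I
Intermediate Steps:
s = -1515
b = I*√313 (b = √(1202 - 1515) = √(-313) = I*√313 ≈ 17.692*I)
(-2107 - 293*H(I(1)))*(D(-9) + b) = (-2107 - 293*(2 + 1)²)*(61 + I*√313) = (-2107 - 293*3²)*(61 + I*√313) = (-2107 - 293*9)*(61 + I*√313) = (-2107 - 2637)*(61 + I*√313) = -4744*(61 + I*√313) = -289384 - 4744*I*√313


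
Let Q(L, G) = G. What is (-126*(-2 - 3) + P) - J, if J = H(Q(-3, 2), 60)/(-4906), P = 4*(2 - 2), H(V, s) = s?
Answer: 1545420/2453 ≈ 630.01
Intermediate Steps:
P = 0 (P = 4*0 = 0)
J = -30/2453 (J = 60/(-4906) = 60*(-1/4906) = -30/2453 ≈ -0.012230)
(-126*(-2 - 3) + P) - J = (-126*(-2 - 3) + 0) - 1*(-30/2453) = (-126*(-5) + 0) + 30/2453 = (-21*(-30) + 0) + 30/2453 = (630 + 0) + 30/2453 = 630 + 30/2453 = 1545420/2453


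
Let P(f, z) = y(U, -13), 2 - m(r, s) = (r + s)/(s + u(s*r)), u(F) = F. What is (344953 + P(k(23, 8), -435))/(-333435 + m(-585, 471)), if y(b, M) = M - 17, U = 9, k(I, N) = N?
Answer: -15812650012/15285902471 ≈ -1.0345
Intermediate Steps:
m(r, s) = 2 - (r + s)/(s + r*s) (m(r, s) = 2 - (r + s)/(s + s*r) = 2 - (r + s)/(s + r*s))
y(b, M) = -17 + M
P(f, z) = -30 (P(f, z) = -17 - 13 = -30)
(344953 + P(k(23, 8), -435))/(-333435 + m(-585, 471)) = (344953 - 30)/(-333435 + (471 - 1*(-585) + 2*(-585)*471)/(471*(1 - 585))) = 344923/(-333435 + (1/471)*(471 + 585 - 551070)/(-584)) = 344923/(-333435 + (1/471)*(-1/584)*(-550014)) = 344923/(-333435 + 91669/45844) = 344923/(-15285902471/45844) = 344923*(-45844/15285902471) = -15812650012/15285902471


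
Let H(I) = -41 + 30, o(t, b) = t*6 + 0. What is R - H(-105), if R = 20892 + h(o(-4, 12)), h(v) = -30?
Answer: 20873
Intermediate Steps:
o(t, b) = 6*t (o(t, b) = 6*t + 0 = 6*t)
H(I) = -11
R = 20862 (R = 20892 - 30 = 20862)
R - H(-105) = 20862 - 1*(-11) = 20862 + 11 = 20873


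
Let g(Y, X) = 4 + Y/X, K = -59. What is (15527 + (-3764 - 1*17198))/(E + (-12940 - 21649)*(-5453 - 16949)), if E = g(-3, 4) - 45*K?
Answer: -4348/619892349 ≈ -7.0141e-6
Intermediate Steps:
E = 10633/4 (E = (4 - 3/4) - 45*(-59) = (4 - 3*1/4) + 2655 = (4 - 3/4) + 2655 = 13/4 + 2655 = 10633/4 ≈ 2658.3)
(15527 + (-3764 - 1*17198))/(E + (-12940 - 21649)*(-5453 - 16949)) = (15527 + (-3764 - 1*17198))/(10633/4 + (-12940 - 21649)*(-5453 - 16949)) = (15527 + (-3764 - 17198))/(10633/4 - 34589*(-22402)) = (15527 - 20962)/(10633/4 + 774862778) = -5435/3099461745/4 = -5435*4/3099461745 = -4348/619892349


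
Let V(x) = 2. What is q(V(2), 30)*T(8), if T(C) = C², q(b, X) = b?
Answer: 128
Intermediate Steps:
q(V(2), 30)*T(8) = 2*8² = 2*64 = 128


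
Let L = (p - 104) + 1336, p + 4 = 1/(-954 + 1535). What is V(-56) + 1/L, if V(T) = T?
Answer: -39953683/713469 ≈ -55.999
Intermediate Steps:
p = -2323/581 (p = -4 + 1/(-954 + 1535) = -4 + 1/581 = -2323/581 ≈ -3.9983)
L = 713469/581 (L = (-2323/581 - 104) + 1336 = -62747/581 + 1336 = 713469/581 ≈ 1228.0)
V(-56) + 1/L = -56 + 1/(713469/581) = -56 + 581/713469 = -39953683/713469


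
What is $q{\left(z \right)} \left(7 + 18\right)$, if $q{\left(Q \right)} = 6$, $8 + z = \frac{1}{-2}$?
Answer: $150$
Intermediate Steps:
$z = - \frac{17}{2}$ ($z = -8 + \frac{1}{-2} = -8 - \frac{1}{2} = - \frac{17}{2} \approx -8.5$)
$q{\left(z \right)} \left(7 + 18\right) = 6 \left(7 + 18\right) = 6 \cdot 25 = 150$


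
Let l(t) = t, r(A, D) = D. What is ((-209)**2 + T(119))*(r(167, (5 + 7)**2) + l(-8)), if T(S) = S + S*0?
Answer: 5956800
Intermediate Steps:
T(S) = S (T(S) = S + 0 = S)
((-209)**2 + T(119))*(r(167, (5 + 7)**2) + l(-8)) = ((-209)**2 + 119)*((5 + 7)**2 - 8) = (43681 + 119)*(12**2 - 8) = 43800*(144 - 8) = 43800*136 = 5956800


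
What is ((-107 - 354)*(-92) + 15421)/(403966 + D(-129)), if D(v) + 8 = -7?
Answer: 57833/403951 ≈ 0.14317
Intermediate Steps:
D(v) = -15 (D(v) = -8 - 7 = -15)
((-107 - 354)*(-92) + 15421)/(403966 + D(-129)) = ((-107 - 354)*(-92) + 15421)/(403966 - 15) = (-461*(-92) + 15421)/403951 = (42412 + 15421)*(1/403951) = 57833*(1/403951) = 57833/403951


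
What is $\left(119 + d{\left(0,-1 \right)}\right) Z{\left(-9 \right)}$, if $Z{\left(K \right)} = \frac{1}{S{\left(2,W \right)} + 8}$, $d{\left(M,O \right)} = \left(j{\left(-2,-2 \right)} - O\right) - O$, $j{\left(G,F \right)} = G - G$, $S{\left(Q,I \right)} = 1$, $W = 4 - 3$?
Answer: $\frac{121}{9} \approx 13.444$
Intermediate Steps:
$W = 1$
$j{\left(G,F \right)} = 0$
$d{\left(M,O \right)} = - 2 O$ ($d{\left(M,O \right)} = \left(0 - O\right) - O = - O - O = - 2 O$)
$Z{\left(K \right)} = \frac{1}{9}$ ($Z{\left(K \right)} = \frac{1}{1 + 8} = \frac{1}{9}$)
$\left(119 + d{\left(0,-1 \right)}\right) Z{\left(-9 \right)} = \left(119 - -2\right) \frac{1}{9} = \left(119 + 2\right) \frac{1}{9} = 121 \cdot \frac{1}{9} = \frac{121}{9}$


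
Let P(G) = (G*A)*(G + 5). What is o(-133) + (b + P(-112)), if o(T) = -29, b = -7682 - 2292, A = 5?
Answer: 49917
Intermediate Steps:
b = -9974
P(G) = 5*G*(5 + G) (P(G) = (G*5)*(G + 5) = (5*G)*(5 + G) = 5*G*(5 + G))
o(-133) + (b + P(-112)) = -29 + (-9974 + 5*(-112)*(5 - 112)) = -29 + (-9974 + 5*(-112)*(-107)) = -29 + (-9974 + 59920) = -29 + 49946 = 49917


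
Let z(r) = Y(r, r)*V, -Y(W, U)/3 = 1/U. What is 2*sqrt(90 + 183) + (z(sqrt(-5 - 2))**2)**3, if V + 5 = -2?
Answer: -250047 + 2*sqrt(273) ≈ -2.5001e+5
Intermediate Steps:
Y(W, U) = -3/U
V = -7 (V = -5 - 2 = -7)
z(r) = 21/r (z(r) = -3/r*(-7) = 21/r)
2*sqrt(90 + 183) + (z(sqrt(-5 - 2))**2)**3 = 2*sqrt(90 + 183) + ((21/(sqrt(-5 - 2)))**2)**3 = 2*sqrt(273) + ((21/(sqrt(-7)))**2)**3 = 2*sqrt(273) + ((21/((I*sqrt(7))))**2)**3 = 2*sqrt(273) + ((21*(-I*sqrt(7)/7))**2)**3 = 2*sqrt(273) + ((-3*I*sqrt(7))**2)**3 = 2*sqrt(273) + (-63)**3 = 2*sqrt(273) - 250047 = -250047 + 2*sqrt(273)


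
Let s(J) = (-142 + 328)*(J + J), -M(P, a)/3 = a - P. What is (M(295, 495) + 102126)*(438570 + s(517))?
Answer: 64052144244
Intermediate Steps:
M(P, a) = -3*a + 3*P (M(P, a) = -3*(a - P) = -3*a + 3*P)
s(J) = 372*J (s(J) = 186*(2*J) = 372*J)
(M(295, 495) + 102126)*(438570 + s(517)) = ((-3*495 + 3*295) + 102126)*(438570 + 372*517) = ((-1485 + 885) + 102126)*(438570 + 192324) = (-600 + 102126)*630894 = 101526*630894 = 64052144244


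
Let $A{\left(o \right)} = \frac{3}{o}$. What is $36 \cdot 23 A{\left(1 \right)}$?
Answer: $2484$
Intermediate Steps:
$36 \cdot 23 A{\left(1 \right)} = 36 \cdot 23 \cdot \frac{3}{1} = 828 \cdot 3 \cdot 1 = 828 \cdot 3 = 2484$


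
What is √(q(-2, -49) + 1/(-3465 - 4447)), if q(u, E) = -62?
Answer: 3*I*√107810890/3956 ≈ 7.874*I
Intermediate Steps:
√(q(-2, -49) + 1/(-3465 - 4447)) = √(-62 + 1/(-3465 - 4447)) = √(-62 + 1/(-7912)) = √(-62 - 1/7912) = √(-490545/7912) = 3*I*√107810890/3956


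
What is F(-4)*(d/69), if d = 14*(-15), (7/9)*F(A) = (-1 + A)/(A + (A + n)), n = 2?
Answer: -75/23 ≈ -3.2609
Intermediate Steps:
F(A) = 9*(-1 + A)/(7*(2 + 2*A)) (F(A) = 9*((-1 + A)/(A + (A + 2)))/7 = 9*((-1 + A)/(A + (2 + A)))/7 = 9*((-1 + A)/(2 + 2*A))/7 = 9*(-1 + A)/(7*(2 + 2*A)))
d = -210
F(-4)*(d/69) = (9*(-1 - 4)/(14*(1 - 4)))*(-210/69) = ((9/14)*(-5)/(-3))*(-210*1/69) = ((9/14)*(-1/3)*(-5))*(-70/23) = (15/14)*(-70/23) = -75/23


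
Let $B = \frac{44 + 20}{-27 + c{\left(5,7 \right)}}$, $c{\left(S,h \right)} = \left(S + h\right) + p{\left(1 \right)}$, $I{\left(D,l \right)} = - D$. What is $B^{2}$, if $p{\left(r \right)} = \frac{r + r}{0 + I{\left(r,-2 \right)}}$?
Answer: $\frac{4096}{289} \approx 14.173$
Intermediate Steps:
$p{\left(r \right)} = -2$ ($p{\left(r \right)} = \frac{r + r}{0 - r} = \frac{2 r}{\left(-1\right) r} = 2 r \left(- \frac{1}{r}\right) = -2$)
$c{\left(S,h \right)} = -2 + S + h$ ($c{\left(S,h \right)} = \left(S + h\right) - 2 = -2 + S + h$)
$B = - \frac{64}{17}$ ($B = \frac{44 + 20}{-27 + \left(-2 + 5 + 7\right)} = \frac{64}{-27 + 10} = \frac{64}{-17} = 64 \left(- \frac{1}{17}\right) = - \frac{64}{17} \approx -3.7647$)
$B^{2} = \left(- \frac{64}{17}\right)^{2} = \frac{4096}{289}$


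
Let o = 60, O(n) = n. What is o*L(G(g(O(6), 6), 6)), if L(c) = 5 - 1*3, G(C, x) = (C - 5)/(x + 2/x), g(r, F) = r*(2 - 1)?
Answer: 120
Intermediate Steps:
g(r, F) = r (g(r, F) = r*1 = r)
G(C, x) = (-5 + C)/(x + 2/x)
L(c) = 2 (L(c) = 5 - 3 = 2)
o*L(G(g(O(6), 6), 6)) = 60*2 = 120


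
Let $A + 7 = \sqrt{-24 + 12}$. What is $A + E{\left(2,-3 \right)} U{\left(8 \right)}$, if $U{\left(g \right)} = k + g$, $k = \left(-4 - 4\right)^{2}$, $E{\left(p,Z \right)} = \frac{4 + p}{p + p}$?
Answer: $101 + 2 i \sqrt{3} \approx 101.0 + 3.4641 i$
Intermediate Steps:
$E{\left(p,Z \right)} = \frac{4 + p}{2 p}$
$k = 64$ ($k = \left(-8\right)^{2} = 64$)
$A = -7 + 2 i \sqrt{3}$ ($A = -7 + \sqrt{-24 + 12} = -7 + \sqrt{-12} = -7 + 2 i \sqrt{3} \approx -7.0 + 3.4641 i$)
$U{\left(g \right)} = 64 + g$
$A + E{\left(2,-3 \right)} U{\left(8 \right)} = \left(-7 + 2 i \sqrt{3}\right) + \frac{4 + 2}{2 \cdot 2} \left(64 + 8\right) = \left(-7 + 2 i \sqrt{3}\right) + \frac{1}{2} \cdot \frac{1}{2} \cdot 6 \cdot 72 = \left(-7 + 2 i \sqrt{3}\right) + \frac{3}{2} \cdot 72 = \left(-7 + 2 i \sqrt{3}\right) + 108 = 101 + 2 i \sqrt{3}$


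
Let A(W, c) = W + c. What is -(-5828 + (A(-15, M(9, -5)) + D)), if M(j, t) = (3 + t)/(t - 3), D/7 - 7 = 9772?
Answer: -250441/4 ≈ -62610.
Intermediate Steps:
D = 68453 (D = 49 + 7*9772 = 49 + 68404 = 68453)
M(j, t) = (3 + t)/(-3 + t)
-(-5828 + (A(-15, M(9, -5)) + D)) = -(-5828 + ((-15 + (3 - 5)/(-3 - 5)) + 68453)) = -(-5828 + ((-15 - 2/(-8)) + 68453)) = -(-5828 + ((-15 - 1/8*(-2)) + 68453)) = -(-5828 + ((-15 + 1/4) + 68453)) = -(-5828 + (-59/4 + 68453)) = -(-5828 + 273753/4) = -1*250441/4 = -250441/4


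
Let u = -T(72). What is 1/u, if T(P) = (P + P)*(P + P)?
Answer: -1/20736 ≈ -4.8225e-5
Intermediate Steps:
T(P) = 4*P² (T(P) = (2*P)*(2*P) = 4*P²)
u = -20736 (u = -4*72² = -4*5184 = -1*20736 = -20736)
1/u = 1/(-20736) = -1/20736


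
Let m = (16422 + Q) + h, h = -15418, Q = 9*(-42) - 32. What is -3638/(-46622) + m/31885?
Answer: 71845549/743271235 ≈ 0.096661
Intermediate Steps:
Q = -410 (Q = -378 - 32 = -410)
m = 594 (m = (16422 - 410) - 15418 = 16012 - 15418 = 594)
-3638/(-46622) + m/31885 = -3638/(-46622) + 594/31885 = -3638*(-1/46622) + 594*(1/31885) = 1819/23311 + 594/31885 = 71845549/743271235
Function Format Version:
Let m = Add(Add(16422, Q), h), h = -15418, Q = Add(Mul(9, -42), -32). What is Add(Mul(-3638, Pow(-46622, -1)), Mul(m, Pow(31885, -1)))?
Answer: Rational(71845549, 743271235) ≈ 0.096661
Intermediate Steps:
Q = -410 (Q = Add(-378, -32) = -410)
m = 594 (m = Add(Add(16422, -410), -15418) = Add(16012, -15418) = 594)
Add(Mul(-3638, Pow(-46622, -1)), Mul(m, Pow(31885, -1))) = Add(Mul(-3638, Pow(-46622, -1)), Mul(594, Pow(31885, -1))) = Add(Mul(-3638, Rational(-1, 46622)), Mul(594, Rational(1, 31885))) = Add(Rational(1819, 23311), Rational(594, 31885)) = Rational(71845549, 743271235)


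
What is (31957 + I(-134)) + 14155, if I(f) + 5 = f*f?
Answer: 64063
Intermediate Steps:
I(f) = -5 + f² (I(f) = -5 + f*f = -5 + f²)
(31957 + I(-134)) + 14155 = (31957 + (-5 + (-134)²)) + 14155 = (31957 + (-5 + 17956)) + 14155 = (31957 + 17951) + 14155 = 49908 + 14155 = 64063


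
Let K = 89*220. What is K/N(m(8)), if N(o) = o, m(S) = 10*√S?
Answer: 979*√2/2 ≈ 692.26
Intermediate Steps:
K = 19580
K/N(m(8)) = 19580/((10*√8)) = 19580/((10*(2*√2))) = 19580/((20*√2)) = 19580*(√2/40) = 979*√2/2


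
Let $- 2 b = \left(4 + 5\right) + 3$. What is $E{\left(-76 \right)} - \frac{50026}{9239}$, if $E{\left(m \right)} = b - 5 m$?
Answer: $\frac{3405360}{9239} \approx 368.59$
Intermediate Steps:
$b = -6$ ($b = - \frac{\left(4 + 5\right) + 3}{2} = - \frac{9 + 3}{2} = \left(- \frac{1}{2}\right) 12 = -6$)
$E{\left(m \right)} = -6 - 5 m$
$E{\left(-76 \right)} - \frac{50026}{9239} = \left(-6 - -380\right) - \frac{50026}{9239} = \left(-6 + 380\right) - 50026 \cdot \frac{1}{9239} = 374 - \frac{50026}{9239} = \frac{3405360}{9239}$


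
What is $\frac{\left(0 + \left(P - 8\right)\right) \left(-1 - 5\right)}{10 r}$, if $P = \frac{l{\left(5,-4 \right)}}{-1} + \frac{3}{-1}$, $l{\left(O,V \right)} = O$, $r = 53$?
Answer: $\frac{48}{265} \approx 0.18113$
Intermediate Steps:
$P = -8$ ($P = \frac{5}{-1} + \frac{3}{-1} = 5 \left(-1\right) + 3 \left(-1\right) = -5 - 3 = -8$)
$\frac{\left(0 + \left(P - 8\right)\right) \left(-1 - 5\right)}{10 r} = \frac{\left(0 - 16\right) \left(-1 - 5\right)}{10 \cdot 53} = \frac{\left(0 - 16\right) \left(-6\right)}{530} = \left(0 - 16\right) \left(-6\right) \frac{1}{530} = \left(-16\right) \left(-6\right) \frac{1}{530} = 96 \cdot \frac{1}{530} = \frac{48}{265}$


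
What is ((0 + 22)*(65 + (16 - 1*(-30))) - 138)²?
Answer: 5308416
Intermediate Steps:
((0 + 22)*(65 + (16 - 1*(-30))) - 138)² = (22*(65 + (16 + 30)) - 138)² = (22*(65 + 46) - 138)² = (22*111 - 138)² = (2442 - 138)² = 2304² = 5308416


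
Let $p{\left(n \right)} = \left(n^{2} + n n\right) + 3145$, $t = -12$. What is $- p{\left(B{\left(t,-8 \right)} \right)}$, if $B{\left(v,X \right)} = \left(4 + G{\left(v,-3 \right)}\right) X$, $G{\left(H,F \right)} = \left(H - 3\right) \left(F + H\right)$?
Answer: $-6715593$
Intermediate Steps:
$G{\left(H,F \right)} = \left(-3 + H\right) \left(F + H\right)$
$B{\left(v,X \right)} = X \left(13 + v^{2} - 6 v\right)$ ($B{\left(v,X \right)} = \left(4 - \left(-9 - v^{2} + 6 v\right)\right) X = \left(4 + \left(v^{2} + 9 - 3 v - 3 v\right)\right) X = \left(4 + \left(9 + v^{2} - 6 v\right)\right) X = \left(13 + v^{2} - 6 v\right) X = X \left(13 + v^{2} - 6 v\right)$)
$p{\left(n \right)} = 3145 + 2 n^{2}$ ($p{\left(n \right)} = \left(n^{2} + n^{2}\right) + 3145 = 2 n^{2} + 3145 = 3145 + 2 n^{2}$)
$- p{\left(B{\left(t,-8 \right)} \right)} = - (3145 + 2 \left(- 8 \left(13 + \left(-12\right)^{2} - -72\right)\right)^{2}) = - (3145 + 2 \left(- 8 \left(13 + 144 + 72\right)\right)^{2}) = - (3145 + 2 \left(\left(-8\right) 229\right)^{2}) = - (3145 + 2 \left(-1832\right)^{2}) = - (3145 + 2 \cdot 3356224) = - (3145 + 6712448) = \left(-1\right) 6715593 = -6715593$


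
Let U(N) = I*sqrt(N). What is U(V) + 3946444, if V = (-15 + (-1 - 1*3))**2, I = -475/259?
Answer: 1022119971/259 ≈ 3.9464e+6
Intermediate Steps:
I = -475/259 (I = -475*1/259 = -475/259 ≈ -1.8340)
V = 361 (V = (-15 + (-1 - 3))**2 = (-15 - 4)**2 = (-19)**2 = 361)
U(N) = -475*sqrt(N)/259
U(V) + 3946444 = -475*sqrt(361)/259 + 3946444 = -475/259*19 + 3946444 = -9025/259 + 3946444 = 1022119971/259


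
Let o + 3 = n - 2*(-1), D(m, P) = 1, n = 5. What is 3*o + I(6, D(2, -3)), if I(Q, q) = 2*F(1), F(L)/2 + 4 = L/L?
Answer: 0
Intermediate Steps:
F(L) = -6 (F(L) = -8 + 2*(L/L) = -8 + 2*1 = -8 + 2 = -6)
I(Q, q) = -12 (I(Q, q) = 2*(-6) = -12)
o = 4 (o = -3 + (5 - 2*(-1)) = -3 + (5 + 2) = -3 + 7 = 4)
3*o + I(6, D(2, -3)) = 3*4 - 12 = 12 - 12 = 0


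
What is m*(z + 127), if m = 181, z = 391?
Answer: 93758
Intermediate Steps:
m*(z + 127) = 181*(391 + 127) = 181*518 = 93758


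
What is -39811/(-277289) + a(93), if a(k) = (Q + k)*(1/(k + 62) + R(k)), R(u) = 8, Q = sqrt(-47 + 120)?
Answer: 1032546002/1386445 + 1241*sqrt(73)/155 ≈ 813.15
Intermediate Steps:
Q = sqrt(73) ≈ 8.5440
a(k) = (8 + 1/(62 + k))*(k + sqrt(73)) (a(k) = (sqrt(73) + k)*(1/(k + 62) + 8) = (k + sqrt(73))*(1/(62 + k) + 8) = (k + sqrt(73))*(8 + 1/(62 + k)) = (8 + 1/(62 + k))*(k + sqrt(73)))
-39811/(-277289) + a(93) = -39811/(-277289) + (8*93**2 + 497*93 + 497*sqrt(73) + 8*93*sqrt(73))/(62 + 93) = -39811*(-1/277289) + (8*8649 + 46221 + 497*sqrt(73) + 744*sqrt(73))/155 = 39811/277289 + (69192 + 46221 + 497*sqrt(73) + 744*sqrt(73))/155 = 39811/277289 + (115413 + 1241*sqrt(73))/155 = 39811/277289 + (3723/5 + 1241*sqrt(73)/155) = 1032546002/1386445 + 1241*sqrt(73)/155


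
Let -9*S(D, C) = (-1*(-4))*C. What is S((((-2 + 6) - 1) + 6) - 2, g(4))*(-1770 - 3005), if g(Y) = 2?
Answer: 38200/9 ≈ 4244.4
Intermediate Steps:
S(D, C) = -4*C/9 (S(D, C) = -(-1*(-4))*C/9 = -4*C/9)
S((((-2 + 6) - 1) + 6) - 2, g(4))*(-1770 - 3005) = (-4/9*2)*(-1770 - 3005) = -8/9*(-4775) = 38200/9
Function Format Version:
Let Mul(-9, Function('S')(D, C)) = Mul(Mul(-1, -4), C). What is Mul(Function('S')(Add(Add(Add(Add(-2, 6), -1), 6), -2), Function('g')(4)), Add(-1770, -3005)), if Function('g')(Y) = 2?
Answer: Rational(38200, 9) ≈ 4244.4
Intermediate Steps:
Function('S')(D, C) = Mul(Rational(-4, 9), C) (Function('S')(D, C) = Mul(Rational(-1, 9), Mul(Mul(-1, -4), C)) = Mul(Rational(-1, 9), Mul(4, C)) = Mul(Rational(-4, 9), C))
Mul(Function('S')(Add(Add(Add(Add(-2, 6), -1), 6), -2), Function('g')(4)), Add(-1770, -3005)) = Mul(Mul(Rational(-4, 9), 2), Add(-1770, -3005)) = Mul(Rational(-8, 9), -4775) = Rational(38200, 9)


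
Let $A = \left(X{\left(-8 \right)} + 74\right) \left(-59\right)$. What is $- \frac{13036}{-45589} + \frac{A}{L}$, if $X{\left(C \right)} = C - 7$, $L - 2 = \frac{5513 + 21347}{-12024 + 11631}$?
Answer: $\frac{62707157101}{1188687586} \approx 52.753$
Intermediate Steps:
$L = - \frac{26074}{393}$ ($L = 2 + \frac{5513 + 21347}{-12024 + 11631} = 2 + \frac{26860}{-393} = 2 + 26860 \left(- \frac{1}{393}\right) = 2 - \frac{26860}{393} = - \frac{26074}{393} \approx -66.346$)
$X{\left(C \right)} = -7 + C$
$A = -3481$ ($A = \left(\left(-7 - 8\right) + 74\right) \left(-59\right) = \left(-15 + 74\right) \left(-59\right) = 59 \left(-59\right) = -3481$)
$- \frac{13036}{-45589} + \frac{A}{L} = - \frac{13036}{-45589} - \frac{3481}{- \frac{26074}{393}} = \left(-13036\right) \left(- \frac{1}{45589}\right) - - \frac{1368033}{26074} = \frac{13036}{45589} + \frac{1368033}{26074} = \frac{62707157101}{1188687586}$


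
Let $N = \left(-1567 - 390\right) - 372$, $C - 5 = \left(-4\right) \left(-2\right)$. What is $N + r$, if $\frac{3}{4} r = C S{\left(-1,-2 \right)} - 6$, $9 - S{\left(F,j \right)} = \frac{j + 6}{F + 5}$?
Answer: $- \frac{6595}{3} \approx -2198.3$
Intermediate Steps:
$S{\left(F,j \right)} = 9 - \frac{6 + j}{5 + F}$ ($S{\left(F,j \right)} = 9 - \frac{j + 6}{F + 5} = 9 - \frac{6 + j}{5 + F}$)
$C = 13$ ($C = 5 - -8 = 5 + 8 = 13$)
$N = -2329$ ($N = -1957 - 372 = -2329$)
$r = \frac{392}{3}$ ($r = \frac{4 \left(13 \frac{39 - -2 + 9 \left(-1\right)}{5 - 1} - 6\right)}{3} = \frac{4 \left(13 \frac{39 + 2 - 9}{4} - 6\right)}{3} = \frac{4 \left(13 \cdot \frac{1}{4} \cdot 32 - 6\right)}{3} = \frac{4 \left(13 \cdot 8 - 6\right)}{3} = \frac{4 \left(104 - 6\right)}{3} = \frac{4}{3} \cdot 98 = \frac{392}{3} \approx 130.67$)
$N + r = -2329 + \frac{392}{3} = - \frac{6595}{3}$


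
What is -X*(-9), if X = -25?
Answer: -225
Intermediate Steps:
-X*(-9) = -1*(-25)*(-9) = 25*(-9) = -225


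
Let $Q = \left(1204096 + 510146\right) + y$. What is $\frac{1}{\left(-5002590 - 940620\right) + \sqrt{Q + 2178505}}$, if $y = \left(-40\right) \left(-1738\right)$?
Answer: $- \frac{5943210}{35321741141833} - \frac{\sqrt{3962267}}{35321741141833} \approx -1.6832 \cdot 10^{-7}$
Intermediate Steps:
$y = 69520$
$Q = 1783762$ ($Q = \left(1204096 + 510146\right) + 69520 = 1714242 + 69520 = 1783762$)
$\frac{1}{\left(-5002590 - 940620\right) + \sqrt{Q + 2178505}} = \frac{1}{\left(-5002590 - 940620\right) + \sqrt{1783762 + 2178505}} = \frac{1}{-5943210 + \sqrt{3962267}}$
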